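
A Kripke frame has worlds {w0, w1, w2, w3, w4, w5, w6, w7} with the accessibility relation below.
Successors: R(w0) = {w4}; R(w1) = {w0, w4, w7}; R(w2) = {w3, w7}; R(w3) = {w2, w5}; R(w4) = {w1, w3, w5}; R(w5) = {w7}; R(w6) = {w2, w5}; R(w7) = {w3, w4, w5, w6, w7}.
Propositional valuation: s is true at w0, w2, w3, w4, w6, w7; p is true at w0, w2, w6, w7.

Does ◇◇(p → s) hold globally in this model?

Recall that ◇ψ holds at a world iff ψ holds at some accessible world.
Let φ = ◇◇(p → s). Evaluate φ at each world:
  w0 (successors {w4}): φ is true.
  w1 (successors {w0, w4, w7}): φ is true.
  w2 (successors {w3, w7}): φ is true.
  w3 (successors {w2, w5}): φ is true.
  w4 (successors {w1, w3, w5}): φ is true.
  w5 (successors {w7}): φ is true.
  w6 (successors {w2, w5}): φ is true.
  w7 (successors {w3, w4, w5, w6, w7}): φ is true.
For instance, at w1:
  At w1: ◇◇(p → s) requires ◇(p → s) at some successor in {w0, w4, w7}.
    ◇(p → s) holds at w0, so ◇◇(p → s) is true at w1.
      At w0: ◇(p → s) requires p → s at some successor in {w4}.
        p → s holds at w4, so ◇(p → s) is true at w0.

Yes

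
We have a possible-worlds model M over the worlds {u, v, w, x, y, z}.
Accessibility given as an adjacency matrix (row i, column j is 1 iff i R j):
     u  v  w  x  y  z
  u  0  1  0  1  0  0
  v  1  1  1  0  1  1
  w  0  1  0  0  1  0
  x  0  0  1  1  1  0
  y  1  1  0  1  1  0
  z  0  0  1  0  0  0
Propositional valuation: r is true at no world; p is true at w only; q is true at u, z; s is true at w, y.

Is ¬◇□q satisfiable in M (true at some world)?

Recall that □ψ holds at a world iff ψ holds at every accessible world, and ◇ψ holds iff ψ holds at some accessible world.
Let φ = ¬◇□q. Evaluate φ at each world:
  u (successors {v, x}): φ is true.
  v (successors {u, v, w, y, z}): φ is true.
  w (successors {v, y}): φ is true.
  x (successors {w, x, y}): φ is true.
  y (successors {u, v, x, y}): φ is true.
  z (successors {w}): φ is true.
Detail at u (witness):
  At u: ◇□q is false, so ¬◇□q is true.
    At u: ◇□q requires □q at some successor in {v, x}.
      At v: □q is false.
      At x: □q is false.
    So ◇□q is false at u.

Yes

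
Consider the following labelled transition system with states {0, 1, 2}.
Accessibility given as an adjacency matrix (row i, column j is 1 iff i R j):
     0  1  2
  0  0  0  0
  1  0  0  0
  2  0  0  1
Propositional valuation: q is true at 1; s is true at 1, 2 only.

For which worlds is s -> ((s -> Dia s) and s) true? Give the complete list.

0, 2

Let φ = s -> ((s -> Dia s) and s). Evaluate φ at each world:
  0 (successors ∅): φ is true.
  1 (successors ∅): φ is false.
  2 (successors {2}): φ is true.
For instance, at 2:
  At 2: s is true, (s -> Dia s) and s is true, so s -> ((s -> Dia s) and s) is true.
    At 2: s -> Dia s is true, s is true, so (s -> Dia s) and s is true.
      At 2: s is true, Dia s is true, so s -> Dia s is true.
Satisfying worlds: {0, 2}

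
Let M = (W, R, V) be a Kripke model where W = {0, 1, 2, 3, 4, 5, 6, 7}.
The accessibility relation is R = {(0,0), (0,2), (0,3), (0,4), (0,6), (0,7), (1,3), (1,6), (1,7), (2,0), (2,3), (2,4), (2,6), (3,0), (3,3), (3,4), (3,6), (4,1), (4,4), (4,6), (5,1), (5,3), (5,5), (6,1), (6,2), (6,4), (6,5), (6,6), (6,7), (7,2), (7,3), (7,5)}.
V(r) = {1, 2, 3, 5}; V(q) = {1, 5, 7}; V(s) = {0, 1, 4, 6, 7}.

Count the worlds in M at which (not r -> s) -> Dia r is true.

8

Let φ = (not r -> s) -> Dia r. Evaluate φ at each world:
  0 (successors {0, 2, 3, 4, 6, 7}): φ is true.
  1 (successors {3, 6, 7}): φ is true.
  2 (successors {0, 3, 4, 6}): φ is true.
  3 (successors {0, 3, 4, 6}): φ is true.
  4 (successors {1, 4, 6}): φ is true.
  5 (successors {1, 3, 5}): φ is true.
  6 (successors {1, 2, 4, 5, 6, 7}): φ is true.
  7 (successors {2, 3, 5}): φ is true.
For instance, at 7:
  At 7: not r -> s is true, Dia r is true, so (not r -> s) -> Dia r is true.
    At 7: Dia r requires r at some successor in {2, 3, 5}.
      r holds at 2, so Dia r is true at 7.
Satisfying worlds: {0, 1, 2, 3, 4, 5, 6, 7}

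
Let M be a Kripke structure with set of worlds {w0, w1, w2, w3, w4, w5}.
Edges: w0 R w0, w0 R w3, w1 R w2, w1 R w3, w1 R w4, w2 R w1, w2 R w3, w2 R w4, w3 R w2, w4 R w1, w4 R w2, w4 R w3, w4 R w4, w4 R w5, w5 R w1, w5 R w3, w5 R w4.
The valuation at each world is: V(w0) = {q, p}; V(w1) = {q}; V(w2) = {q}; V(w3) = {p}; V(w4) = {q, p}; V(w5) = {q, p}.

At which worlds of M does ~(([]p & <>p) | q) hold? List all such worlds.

Let φ = ~(([]p & <>p) | q). Evaluate φ at each world:
  w0 (successors {w0, w3}): φ is false.
  w1 (successors {w2, w3, w4}): φ is false.
  w2 (successors {w1, w3, w4}): φ is false.
  w3 (successors {w2}): φ is true.
  w4 (successors {w1, w2, w3, w4, w5}): φ is false.
  w5 (successors {w1, w3, w4}): φ is false.
For instance, at w1:
  At w1: ([]p & <>p) | q is true, so ~(([]p & <>p) | q) is false.
    At w1: []p & <>p is false, q is true, so ([]p & <>p) | q is true.
      At w1: []p is false, <>p is true, so []p & <>p is false.
Satisfying worlds: {w3}

w3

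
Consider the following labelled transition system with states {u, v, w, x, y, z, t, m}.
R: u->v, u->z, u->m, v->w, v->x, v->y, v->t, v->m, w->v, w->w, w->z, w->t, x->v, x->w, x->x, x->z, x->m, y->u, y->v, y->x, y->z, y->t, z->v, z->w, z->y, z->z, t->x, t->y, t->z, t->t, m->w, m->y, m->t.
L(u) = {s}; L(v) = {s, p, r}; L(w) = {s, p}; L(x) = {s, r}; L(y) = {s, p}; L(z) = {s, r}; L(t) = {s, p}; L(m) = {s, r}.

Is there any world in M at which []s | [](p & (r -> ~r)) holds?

Let φ = []s | [](p & (r -> ~r)). Evaluate φ at each world:
  u (successors {v, z, m}): φ is true.
  v (successors {w, x, y, t, m}): φ is true.
  w (successors {v, w, z, t}): φ is true.
  x (successors {v, w, x, z, m}): φ is true.
  y (successors {u, v, x, z, t}): φ is true.
  z (successors {v, w, y, z}): φ is true.
  t (successors {x, y, z, t}): φ is true.
  m (successors {w, y, t}): φ is true.
Detail at u (witness):
  At u: []s is true, [](p & (r -> ~r)) is false, so []s | [](p & (r -> ~r)) is true.
    At u: []s requires s at every successor {v, z, m}.
      At v: s is true.
      At z: s is true.
      At m: s is true.
    So []s is true at u.
    At u: [](p & (r -> ~r)) requires p & (r -> ~r) at every successor {v, z, m}.
      p & (r -> ~r) fails at v, so [](p & (r -> ~r)) is false at u.

Yes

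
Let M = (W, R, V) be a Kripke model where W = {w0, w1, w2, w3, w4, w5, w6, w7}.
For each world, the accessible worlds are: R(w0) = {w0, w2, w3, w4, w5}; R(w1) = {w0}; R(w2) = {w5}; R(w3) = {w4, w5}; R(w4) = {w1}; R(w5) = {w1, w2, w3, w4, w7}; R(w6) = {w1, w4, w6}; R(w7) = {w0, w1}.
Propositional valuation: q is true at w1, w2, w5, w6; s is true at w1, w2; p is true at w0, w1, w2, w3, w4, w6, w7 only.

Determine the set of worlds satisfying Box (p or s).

Recall that Box ψ holds at a world iff ψ holds at every accessible world, and Dia ψ holds iff ψ holds at some accessible world.
Let φ = Box (p or s). Evaluate φ at each world:
  w0 (successors {w0, w2, w3, w4, w5}): φ is false.
  w1 (successors {w0}): φ is true.
  w2 (successors {w5}): φ is false.
  w3 (successors {w4, w5}): φ is false.
  w4 (successors {w1}): φ is true.
  w5 (successors {w1, w2, w3, w4, w7}): φ is true.
  w6 (successors {w1, w4, w6}): φ is true.
  w7 (successors {w0, w1}): φ is true.
For instance, at w3:
  At w3: Box (p or s) requires p or s at every successor {w4, w5}.
    p or s fails at w5, so Box (p or s) is false at w3.
Satisfying worlds: {w1, w4, w5, w6, w7}

w1, w4, w5, w6, w7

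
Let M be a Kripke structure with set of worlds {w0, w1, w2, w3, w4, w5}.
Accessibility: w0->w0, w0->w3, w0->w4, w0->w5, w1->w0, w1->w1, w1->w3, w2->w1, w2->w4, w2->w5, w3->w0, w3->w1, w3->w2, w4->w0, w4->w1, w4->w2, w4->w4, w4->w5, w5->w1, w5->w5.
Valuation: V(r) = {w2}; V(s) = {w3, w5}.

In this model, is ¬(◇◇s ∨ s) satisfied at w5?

At w5: ◇◇s ∨ s is true, so ¬(◇◇s ∨ s) is false.
  At w5: ◇◇s is true, s is true, so ◇◇s ∨ s is true.
    At w5: ◇◇s requires ◇s at some successor in {w1, w5}.
      ◇s holds at w1, so ◇◇s is true at w5.

No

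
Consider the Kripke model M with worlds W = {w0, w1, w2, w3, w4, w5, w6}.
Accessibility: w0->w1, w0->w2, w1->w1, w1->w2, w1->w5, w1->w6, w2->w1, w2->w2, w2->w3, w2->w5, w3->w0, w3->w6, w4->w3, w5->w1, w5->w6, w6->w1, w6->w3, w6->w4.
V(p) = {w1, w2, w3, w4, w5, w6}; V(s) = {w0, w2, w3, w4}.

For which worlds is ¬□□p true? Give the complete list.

w2, w4, w6

Let φ = ¬□□p. Evaluate φ at each world:
  w0 (successors {w1, w2}): φ is false.
  w1 (successors {w1, w2, w5, w6}): φ is false.
  w2 (successors {w1, w2, w3, w5}): φ is true.
  w3 (successors {w0, w6}): φ is false.
  w4 (successors {w3}): φ is true.
  w5 (successors {w1, w6}): φ is false.
  w6 (successors {w1, w3, w4}): φ is true.
For instance, at w5:
  At w5: □□p is true, so ¬□□p is false.
    At w5: □□p requires □p at every successor {w1, w6}.
      At w1: □p is true.
      At w6: □p is true.
    So □□p is true at w5.
Satisfying worlds: {w2, w4, w6}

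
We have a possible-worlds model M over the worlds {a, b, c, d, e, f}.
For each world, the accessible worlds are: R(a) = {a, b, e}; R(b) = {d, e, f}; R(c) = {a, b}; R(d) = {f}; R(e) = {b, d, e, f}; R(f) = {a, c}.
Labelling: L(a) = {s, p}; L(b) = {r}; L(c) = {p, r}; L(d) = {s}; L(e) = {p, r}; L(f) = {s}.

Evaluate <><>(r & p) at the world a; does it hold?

Recall that <>ψ holds at a world iff ψ holds at some accessible world.
At a: <><>(r & p) requires <>(r & p) at some successor in {a, b, e}.
  <>(r & p) holds at a, so <><>(r & p) is true at a.
    At a: <>(r & p) requires r & p at some successor in {a, b, e}.
      r & p holds at e, so <>(r & p) is true at a.

Yes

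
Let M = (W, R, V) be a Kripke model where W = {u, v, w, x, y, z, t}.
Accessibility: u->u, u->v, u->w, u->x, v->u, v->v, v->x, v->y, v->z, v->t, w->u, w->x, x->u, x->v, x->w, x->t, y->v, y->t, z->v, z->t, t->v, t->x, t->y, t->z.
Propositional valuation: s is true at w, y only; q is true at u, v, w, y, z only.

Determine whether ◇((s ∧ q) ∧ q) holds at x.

Yes

At x: ◇((s ∧ q) ∧ q) requires (s ∧ q) ∧ q at some successor in {u, v, w, t}.
  (s ∧ q) ∧ q holds at w, so ◇((s ∧ q) ∧ q) is true at x.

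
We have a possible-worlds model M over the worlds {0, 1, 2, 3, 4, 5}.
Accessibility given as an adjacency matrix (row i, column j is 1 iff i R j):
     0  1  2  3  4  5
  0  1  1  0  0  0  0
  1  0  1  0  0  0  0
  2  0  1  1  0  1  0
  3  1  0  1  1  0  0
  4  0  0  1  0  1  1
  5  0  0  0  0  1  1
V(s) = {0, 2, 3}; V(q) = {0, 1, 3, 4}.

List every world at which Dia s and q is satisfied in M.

0, 3, 4

Let φ = Dia s and q. Evaluate φ at each world:
  0 (successors {0, 1}): φ is true.
  1 (successors {1}): φ is false.
  2 (successors {1, 2, 4}): φ is false.
  3 (successors {0, 2, 3}): φ is true.
  4 (successors {2, 4, 5}): φ is true.
  5 (successors {4, 5}): φ is false.
For instance, at 5:
  At 5: Dia s is false, q is false, so Dia s and q is false.
    At 5: Dia s requires s at some successor in {4, 5}.
      At 4: s is false.
      At 5: s is false.
    So Dia s is false at 5.
Satisfying worlds: {0, 3, 4}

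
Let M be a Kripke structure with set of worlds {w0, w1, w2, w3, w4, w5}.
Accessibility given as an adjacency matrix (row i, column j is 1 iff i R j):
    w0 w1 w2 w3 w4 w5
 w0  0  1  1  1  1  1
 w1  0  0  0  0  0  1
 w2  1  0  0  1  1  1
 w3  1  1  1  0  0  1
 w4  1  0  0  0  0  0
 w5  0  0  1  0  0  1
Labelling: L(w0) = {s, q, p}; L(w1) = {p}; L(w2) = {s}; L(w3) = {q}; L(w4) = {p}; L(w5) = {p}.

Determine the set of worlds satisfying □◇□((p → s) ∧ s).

w4

Let φ = □◇□((p → s) ∧ s). Evaluate φ at each world:
  w0 (successors {w1, w2, w3, w4, w5}): φ is false.
  w1 (successors {w5}): φ is false.
  w2 (successors {w0, w3, w4, w5}): φ is false.
  w3 (successors {w0, w1, w2, w5}): φ is false.
  w4 (successors {w0}): φ is true.
  w5 (successors {w2, w5}): φ is false.
For instance, at w3:
  At w3: □◇□((p → s) ∧ s) requires ◇□((p → s) ∧ s) at every successor {w0, w1, w2, w5}.
    ◇□((p → s) ∧ s) fails at w1, so □◇□((p → s) ∧ s) is false at w3.
      At w1: ◇□((p → s) ∧ s) requires □((p → s) ∧ s) at some successor in {w5}.
        At w5: □((p → s) ∧ s) is false.
      So ◇□((p → s) ∧ s) is false at w1.
Satisfying worlds: {w4}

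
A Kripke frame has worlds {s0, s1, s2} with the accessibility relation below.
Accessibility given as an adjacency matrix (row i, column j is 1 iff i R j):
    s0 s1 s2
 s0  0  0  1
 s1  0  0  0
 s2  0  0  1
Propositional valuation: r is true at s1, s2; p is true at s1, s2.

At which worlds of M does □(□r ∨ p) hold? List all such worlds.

s0, s1, s2

Let φ = □(□r ∨ p). Evaluate φ at each world:
  s0 (successors {s2}): φ is true.
  s1 (successors ∅): φ is true.
  s2 (successors {s2}): φ is true.
For instance, at s0:
  At s0: □(□r ∨ p) requires □r ∨ p at every successor {s2}.
      At s2: □r is true, p is true, so □r ∨ p is true.
  So □(□r ∨ p) is true at s0.
Satisfying worlds: {s0, s1, s2}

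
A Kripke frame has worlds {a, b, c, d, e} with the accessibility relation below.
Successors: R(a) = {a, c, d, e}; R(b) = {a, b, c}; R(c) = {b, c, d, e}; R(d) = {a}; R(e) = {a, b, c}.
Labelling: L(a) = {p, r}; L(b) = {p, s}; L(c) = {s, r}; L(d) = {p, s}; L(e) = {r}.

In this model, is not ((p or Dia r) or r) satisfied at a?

Recall that Dia ψ holds at a world iff ψ holds at some accessible world.
At a: (p or Dia r) or r is true, so not ((p or Dia r) or r) is false.
  At a: p or Dia r is true, r is true, so (p or Dia r) or r is true.
    At a: p is true, Dia r is true, so p or Dia r is true.
      At a: Dia r requires r at some successor in {a, c, d, e}.
        r holds at a, so Dia r is true at a.

No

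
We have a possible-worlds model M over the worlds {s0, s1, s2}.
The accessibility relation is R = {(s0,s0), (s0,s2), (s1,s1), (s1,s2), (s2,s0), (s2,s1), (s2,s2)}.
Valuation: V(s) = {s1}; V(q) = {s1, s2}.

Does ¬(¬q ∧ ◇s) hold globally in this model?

Yes

Let φ = ¬(¬q ∧ ◇s). Evaluate φ at each world:
  s0 (successors {s0, s2}): φ is true.
  s1 (successors {s1, s2}): φ is true.
  s2 (successors {s0, s1, s2}): φ is true.
For instance, at s2:
  At s2: ¬q ∧ ◇s is false, so ¬(¬q ∧ ◇s) is true.
    At s2: ¬q is false, ◇s is true, so ¬q ∧ ◇s is false.
      At s2: ◇s requires s at some successor in {s0, s1, s2}.
        s holds at s1, so ◇s is true at s2.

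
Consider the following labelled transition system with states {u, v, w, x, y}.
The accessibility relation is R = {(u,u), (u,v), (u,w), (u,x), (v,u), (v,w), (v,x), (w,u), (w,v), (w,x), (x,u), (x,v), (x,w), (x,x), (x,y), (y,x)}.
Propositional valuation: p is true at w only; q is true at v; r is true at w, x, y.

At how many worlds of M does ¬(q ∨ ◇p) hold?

Let φ = ¬(q ∨ ◇p). Evaluate φ at each world:
  u (successors {u, v, w, x}): φ is false.
  v (successors {u, w, x}): φ is false.
  w (successors {u, v, x}): φ is true.
  x (successors {u, v, w, x, y}): φ is false.
  y (successors {x}): φ is true.
For instance, at w:
  At w: q ∨ ◇p is false, so ¬(q ∨ ◇p) is true.
    At w: q is false, ◇p is false, so q ∨ ◇p is false.
      At w: ◇p requires p at some successor in {u, v, x}.
        At u: p is false.
        At v: p is false.
        At x: p is false.
      So ◇p is false at w.
Satisfying worlds: {w, y}

2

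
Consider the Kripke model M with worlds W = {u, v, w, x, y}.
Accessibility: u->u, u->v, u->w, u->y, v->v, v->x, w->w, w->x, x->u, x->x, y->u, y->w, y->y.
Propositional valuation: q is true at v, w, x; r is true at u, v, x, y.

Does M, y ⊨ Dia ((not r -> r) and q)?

No

At y: Dia ((not r -> r) and q) requires (not r -> r) and q at some successor in {u, w, y}.
  At u: (not r -> r) and q is false.
  At w: (not r -> r) and q is false.
  At y: (not r -> r) and q is false.
So Dia ((not r -> r) and q) is false at y.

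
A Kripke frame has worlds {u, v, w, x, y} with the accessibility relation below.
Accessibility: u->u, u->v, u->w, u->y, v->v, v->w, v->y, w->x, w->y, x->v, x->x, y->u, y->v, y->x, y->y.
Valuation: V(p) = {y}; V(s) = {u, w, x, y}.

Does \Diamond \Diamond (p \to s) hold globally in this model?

Yes

Let φ = \Diamond \Diamond (p \to s). Evaluate φ at each world:
  u (successors {u, v, w, y}): φ is true.
  v (successors {v, w, y}): φ is true.
  w (successors {x, y}): φ is true.
  x (successors {v, x}): φ is true.
  y (successors {u, v, x, y}): φ is true.
For instance, at v:
  At v: \Diamond \Diamond (p \to s) requires \Diamond (p \to s) at some successor in {v, w, y}.
    \Diamond (p \to s) holds at v, so \Diamond \Diamond (p \to s) is true at v.
      At v: \Diamond (p \to s) requires p \to s at some successor in {v, w, y}.
        p \to s holds at v, so \Diamond (p \to s) is true at v.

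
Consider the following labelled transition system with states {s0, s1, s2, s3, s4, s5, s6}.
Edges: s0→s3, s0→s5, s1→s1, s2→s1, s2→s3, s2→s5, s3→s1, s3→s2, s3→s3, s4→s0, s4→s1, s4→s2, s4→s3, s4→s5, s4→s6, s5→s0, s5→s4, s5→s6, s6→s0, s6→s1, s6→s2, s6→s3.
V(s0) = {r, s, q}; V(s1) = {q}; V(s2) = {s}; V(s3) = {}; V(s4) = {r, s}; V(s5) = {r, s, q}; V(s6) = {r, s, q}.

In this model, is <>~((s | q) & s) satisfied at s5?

At s5: <>~((s | q) & s) requires ~((s | q) & s) at some successor in {s0, s4, s6}.
  At s0: ~((s | q) & s) is false.
  At s4: ~((s | q) & s) is false.
  At s6: ~((s | q) & s) is false.
So <>~((s | q) & s) is false at s5.

No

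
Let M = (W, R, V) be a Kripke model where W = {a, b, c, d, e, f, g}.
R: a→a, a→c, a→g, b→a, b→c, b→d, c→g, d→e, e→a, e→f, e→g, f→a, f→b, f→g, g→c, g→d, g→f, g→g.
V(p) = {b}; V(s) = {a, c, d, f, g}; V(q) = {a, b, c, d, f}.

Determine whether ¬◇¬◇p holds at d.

At d: ◇¬◇p is true, so ¬◇¬◇p is false.
  At d: ◇¬◇p requires ¬◇p at some successor in {e}.
    ¬◇p holds at e, so ◇¬◇p is true at d.
      At e: ◇p is false, so ¬◇p is true.

No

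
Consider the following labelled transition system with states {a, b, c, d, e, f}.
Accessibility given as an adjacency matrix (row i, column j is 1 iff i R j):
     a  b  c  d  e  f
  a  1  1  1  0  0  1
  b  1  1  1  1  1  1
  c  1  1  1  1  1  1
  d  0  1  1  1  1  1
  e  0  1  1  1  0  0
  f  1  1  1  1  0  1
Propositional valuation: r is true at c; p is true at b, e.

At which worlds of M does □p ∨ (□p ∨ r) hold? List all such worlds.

Let φ = □p ∨ (□p ∨ r). Evaluate φ at each world:
  a (successors {a, b, c, f}): φ is false.
  b (successors {a, b, c, d, e, f}): φ is false.
  c (successors {a, b, c, d, e, f}): φ is true.
  d (successors {b, c, d, e, f}): φ is false.
  e (successors {b, c, d}): φ is false.
  f (successors {a, b, c, d, f}): φ is false.
For instance, at a:
  At a: □p is false, □p ∨ r is false, so □p ∨ (□p ∨ r) is false.
    At a: □p requires p at every successor {a, b, c, f}.
      p fails at a, so □p is false at a.
    At a: □p is false, r is false, so □p ∨ r is false.
      At a: □p requires p at every successor {a, b, c, f}.
        p fails at a, so □p is false at a.
Satisfying worlds: {c}

c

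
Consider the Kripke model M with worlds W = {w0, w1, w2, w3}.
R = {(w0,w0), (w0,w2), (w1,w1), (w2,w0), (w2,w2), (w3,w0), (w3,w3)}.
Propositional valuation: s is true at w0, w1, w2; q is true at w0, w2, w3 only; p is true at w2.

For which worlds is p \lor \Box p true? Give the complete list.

Let φ = p \lor \Box p. Evaluate φ at each world:
  w0 (successors {w0, w2}): φ is false.
  w1 (successors {w1}): φ is false.
  w2 (successors {w0, w2}): φ is true.
  w3 (successors {w0, w3}): φ is false.
For instance, at w1:
  At w1: p is false, \Box p is false, so p \lor \Box p is false.
    At w1: \Box p requires p at every successor {w1}.
      p fails at w1, so \Box p is false at w1.
Satisfying worlds: {w2}

w2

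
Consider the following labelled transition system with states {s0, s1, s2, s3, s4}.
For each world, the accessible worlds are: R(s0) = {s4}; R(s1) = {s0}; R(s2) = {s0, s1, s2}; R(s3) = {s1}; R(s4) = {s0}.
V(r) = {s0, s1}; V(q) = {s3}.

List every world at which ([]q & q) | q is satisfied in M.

Let φ = ([]q & q) | q. Evaluate φ at each world:
  s0 (successors {s4}): φ is false.
  s1 (successors {s0}): φ is false.
  s2 (successors {s0, s1, s2}): φ is false.
  s3 (successors {s1}): φ is true.
  s4 (successors {s0}): φ is false.
For instance, at s2:
  At s2: []q & q is false, q is false, so ([]q & q) | q is false.
    At s2: []q is false, q is false, so []q & q is false.
      At s2: []q requires q at every successor {s0, s1, s2}.
        q fails at s0, so []q is false at s2.
Satisfying worlds: {s3}

s3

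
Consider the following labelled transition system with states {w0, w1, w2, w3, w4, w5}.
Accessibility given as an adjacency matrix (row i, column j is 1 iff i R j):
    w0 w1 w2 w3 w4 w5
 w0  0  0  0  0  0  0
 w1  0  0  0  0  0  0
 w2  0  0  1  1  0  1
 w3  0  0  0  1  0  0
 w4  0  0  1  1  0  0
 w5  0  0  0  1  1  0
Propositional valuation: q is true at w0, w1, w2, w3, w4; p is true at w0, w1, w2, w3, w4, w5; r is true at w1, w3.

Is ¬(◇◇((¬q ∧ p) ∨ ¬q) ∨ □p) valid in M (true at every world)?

No

Recall that □ψ holds at a world iff ψ holds at every accessible world, and ◇ψ holds iff ψ holds at some accessible world.
Let φ = ¬(◇◇((¬q ∧ p) ∨ ¬q) ∨ □p). Evaluate φ at each world:
  w0 (successors ∅): φ is false.
  w1 (successors ∅): φ is false.
  w2 (successors {w2, w3, w5}): φ is false.
  w3 (successors {w3}): φ is false.
  w4 (successors {w2, w3}): φ is false.
  w5 (successors {w3, w4}): φ is false.
Detail at w0 (counterexample):
  At w0: ◇◇((¬q ∧ p) ∨ ¬q) ∨ □p is true, so ¬(◇◇((¬q ∧ p) ∨ ¬q) ∨ □p) is false.
    At w0: ◇◇((¬q ∧ p) ∨ ¬q) is false, □p is true, so ◇◇((¬q ∧ p) ∨ ¬q) ∨ □p is true.
      At w0: no accessible worlds, so ◇◇((¬q ∧ p) ∨ ¬q) is false.
      At w0: no accessible worlds, so □p holds vacuously.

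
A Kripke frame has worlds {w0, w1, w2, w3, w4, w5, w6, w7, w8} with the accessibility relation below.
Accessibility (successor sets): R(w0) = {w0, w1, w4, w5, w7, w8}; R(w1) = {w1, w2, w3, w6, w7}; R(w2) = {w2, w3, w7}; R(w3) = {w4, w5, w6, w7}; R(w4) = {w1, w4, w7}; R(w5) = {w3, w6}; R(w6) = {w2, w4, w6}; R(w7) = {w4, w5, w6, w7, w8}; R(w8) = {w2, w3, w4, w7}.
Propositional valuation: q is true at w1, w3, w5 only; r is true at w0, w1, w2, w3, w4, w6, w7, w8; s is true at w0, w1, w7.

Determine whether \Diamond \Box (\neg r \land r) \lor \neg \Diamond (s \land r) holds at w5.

Recall that \Box ψ holds at a world iff ψ holds at every accessible world, and \Diamond ψ holds iff ψ holds at some accessible world.
At w5: \Diamond \Box (\neg r \land r) is false, \neg \Diamond (s \land r) is true, so \Diamond \Box (\neg r \land r) \lor \neg \Diamond (s \land r) is true.
  At w5: \Diamond \Box (\neg r \land r) requires \Box (\neg r \land r) at some successor in {w3, w6}.
    At w3: \Box (\neg r \land r) is false.
    At w6: \Box (\neg r \land r) is false.
  So \Diamond \Box (\neg r \land r) is false at w5.
  At w5: \Diamond (s \land r) is false, so \neg \Diamond (s \land r) is true.
    At w5: \Diamond (s \land r) requires s \land r at some successor in {w3, w6}.
      At w3: s \land r is false.
      At w6: s \land r is false.
    So \Diamond (s \land r) is false at w5.

Yes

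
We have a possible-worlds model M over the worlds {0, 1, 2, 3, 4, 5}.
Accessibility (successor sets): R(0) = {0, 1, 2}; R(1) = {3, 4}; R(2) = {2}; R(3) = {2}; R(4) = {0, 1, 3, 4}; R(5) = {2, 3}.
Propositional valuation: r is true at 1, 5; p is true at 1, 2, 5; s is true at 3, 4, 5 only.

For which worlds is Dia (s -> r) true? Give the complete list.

Let φ = Dia (s -> r). Evaluate φ at each world:
  0 (successors {0, 1, 2}): φ is true.
  1 (successors {3, 4}): φ is false.
  2 (successors {2}): φ is true.
  3 (successors {2}): φ is true.
  4 (successors {0, 1, 3, 4}): φ is true.
  5 (successors {2, 3}): φ is true.
For instance, at 2:
  At 2: Dia (s -> r) requires s -> r at some successor in {2}.
    s -> r holds at 2, so Dia (s -> r) is true at 2.
Satisfying worlds: {0, 2, 3, 4, 5}

0, 2, 3, 4, 5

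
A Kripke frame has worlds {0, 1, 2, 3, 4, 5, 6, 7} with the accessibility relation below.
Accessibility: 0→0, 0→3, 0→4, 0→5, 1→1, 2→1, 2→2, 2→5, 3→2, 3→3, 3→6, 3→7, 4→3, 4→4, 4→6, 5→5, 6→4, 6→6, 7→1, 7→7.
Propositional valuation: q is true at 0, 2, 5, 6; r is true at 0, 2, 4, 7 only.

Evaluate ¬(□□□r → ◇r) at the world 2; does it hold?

At 2: □□□r → ◇r is true, so ¬(□□□r → ◇r) is false.
  At 2: □□□r is false, ◇r is true, so □□□r → ◇r is true.
    At 2: □□□r requires □□r at every successor {1, 2, 5}.
      □□r fails at 1, so □□□r is false at 2.
    At 2: ◇r requires r at some successor in {1, 2, 5}.
      r holds at 2, so ◇r is true at 2.

No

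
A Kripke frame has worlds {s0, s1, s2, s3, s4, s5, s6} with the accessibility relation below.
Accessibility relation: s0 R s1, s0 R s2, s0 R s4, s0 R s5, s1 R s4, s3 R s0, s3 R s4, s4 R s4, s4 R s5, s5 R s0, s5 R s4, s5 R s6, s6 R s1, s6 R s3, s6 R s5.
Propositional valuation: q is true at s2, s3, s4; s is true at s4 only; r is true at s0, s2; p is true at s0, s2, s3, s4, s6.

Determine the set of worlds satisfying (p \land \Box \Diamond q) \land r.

Let φ = (p \land \Box \Diamond q) \land r. Evaluate φ at each world:
  s0 (successors {s1, s2, s4, s5}): φ is false.
  s1 (successors {s4}): φ is false.
  s2 (successors ∅): φ is true.
  s3 (successors {s0, s4}): φ is false.
  s4 (successors {s4, s5}): φ is false.
  s5 (successors {s0, s4, s6}): φ is false.
  s6 (successors {s1, s3, s5}): φ is false.
For instance, at s0:
  At s0: p \land \Box \Diamond q is false, r is true, so (p \land \Box \Diamond q) \land r is false.
    At s0: p is true, \Box \Diamond q is false, so p \land \Box \Diamond q is false.
      At s0: \Box \Diamond q requires \Diamond q at every successor {s1, s2, s4, s5}.
        \Diamond q fails at s2, so \Box \Diamond q is false at s0.
Satisfying worlds: {s2}

s2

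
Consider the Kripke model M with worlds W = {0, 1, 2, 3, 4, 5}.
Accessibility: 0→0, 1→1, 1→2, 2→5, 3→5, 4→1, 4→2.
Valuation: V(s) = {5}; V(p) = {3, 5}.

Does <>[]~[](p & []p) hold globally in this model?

No

Recall that []ψ holds at a world iff ψ holds at every accessible world, and <>ψ holds iff ψ holds at some accessible world.
Let φ = <>[]~[](p & []p). Evaluate φ at each world:
  0 (successors {0}): φ is true.
  1 (successors {1, 2}): φ is false.
  2 (successors {5}): φ is true.
  3 (successors {5}): φ is true.
  4 (successors {1, 2}): φ is false.
  5 (successors ∅): φ is false.
Detail at 1 (counterexample):
  At 1: <>[]~[](p & []p) requires []~[](p & []p) at some successor in {1, 2}.
    At 1: []~[](p & []p) is false.
    At 2: []~[](p & []p) is false.
  So <>[]~[](p & []p) is false at 1.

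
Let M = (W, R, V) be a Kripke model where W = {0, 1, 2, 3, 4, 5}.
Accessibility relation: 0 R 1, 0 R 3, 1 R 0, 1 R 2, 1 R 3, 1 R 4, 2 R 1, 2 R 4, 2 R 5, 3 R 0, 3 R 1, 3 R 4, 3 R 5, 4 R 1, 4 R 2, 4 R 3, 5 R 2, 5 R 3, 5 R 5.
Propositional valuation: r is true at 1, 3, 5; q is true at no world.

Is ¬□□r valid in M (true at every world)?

Recall that □ψ holds at a world iff ψ holds at every accessible world, and ◇ψ holds iff ψ holds at some accessible world.
Let φ = ¬□□r. Evaluate φ at each world:
  0 (successors {1, 3}): φ is true.
  1 (successors {0, 2, 3, 4}): φ is true.
  2 (successors {1, 4, 5}): φ is true.
  3 (successors {0, 1, 4, 5}): φ is true.
  4 (successors {1, 2, 3}): φ is true.
  5 (successors {2, 3, 5}): φ is true.
For instance, at 1:
  At 1: □□r is false, so ¬□□r is true.
    At 1: □□r requires □r at every successor {0, 2, 3, 4}.
      □r fails at 2, so □□r is false at 1.

Yes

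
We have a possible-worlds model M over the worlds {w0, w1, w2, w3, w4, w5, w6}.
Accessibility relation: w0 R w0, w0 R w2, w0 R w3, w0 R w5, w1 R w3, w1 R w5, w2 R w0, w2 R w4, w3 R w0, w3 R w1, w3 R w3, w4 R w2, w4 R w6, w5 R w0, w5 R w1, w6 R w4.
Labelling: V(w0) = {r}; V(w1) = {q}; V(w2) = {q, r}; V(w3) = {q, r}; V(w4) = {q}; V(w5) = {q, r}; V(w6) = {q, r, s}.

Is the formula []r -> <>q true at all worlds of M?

Let φ = []r -> <>q. Evaluate φ at each world:
  w0 (successors {w0, w2, w3, w5}): φ is true.
  w1 (successors {w3, w5}): φ is true.
  w2 (successors {w0, w4}): φ is true.
  w3 (successors {w0, w1, w3}): φ is true.
  w4 (successors {w2, w6}): φ is true.
  w5 (successors {w0, w1}): φ is true.
  w6 (successors {w4}): φ is true.
For instance, at w2:
  At w2: []r is false, <>q is true, so []r -> <>q is true.
    At w2: []r requires r at every successor {w0, w4}.
      r fails at w4, so []r is false at w2.
    At w2: <>q requires q at some successor in {w0, w4}.
      q holds at w4, so <>q is true at w2.

Yes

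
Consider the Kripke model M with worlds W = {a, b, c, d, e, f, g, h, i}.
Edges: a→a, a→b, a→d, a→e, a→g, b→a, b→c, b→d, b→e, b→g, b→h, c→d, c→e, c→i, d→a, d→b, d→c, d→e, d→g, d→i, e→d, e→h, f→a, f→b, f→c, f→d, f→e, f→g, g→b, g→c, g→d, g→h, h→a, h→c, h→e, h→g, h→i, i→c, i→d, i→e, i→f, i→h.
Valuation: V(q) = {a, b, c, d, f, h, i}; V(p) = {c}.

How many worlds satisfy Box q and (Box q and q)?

Let φ = Box q and (Box q and q). Evaluate φ at each world:
  a (successors {a, b, d, e, g}): φ is false.
  b (successors {a, c, d, e, g, h}): φ is false.
  c (successors {d, e, i}): φ is false.
  d (successors {a, b, c, e, g, i}): φ is false.
  e (successors {d, h}): φ is false.
  f (successors {a, b, c, d, e, g}): φ is false.
  g (successors {b, c, d, h}): φ is false.
  h (successors {a, c, e, g, i}): φ is false.
  i (successors {c, d, e, f, h}): φ is false.
For instance, at d:
  At d: Box q is false, Box q and q is false, so Box q and (Box q and q) is false.
    At d: Box q requires q at every successor {a, b, c, e, g, i}.
      q fails at e, so Box q is false at d.
    At d: Box q is false, q is true, so Box q and q is false.
      At d: Box q requires q at every successor {a, b, c, e, g, i}.
        q fails at e, so Box q is false at d.
Satisfying worlds: none.

0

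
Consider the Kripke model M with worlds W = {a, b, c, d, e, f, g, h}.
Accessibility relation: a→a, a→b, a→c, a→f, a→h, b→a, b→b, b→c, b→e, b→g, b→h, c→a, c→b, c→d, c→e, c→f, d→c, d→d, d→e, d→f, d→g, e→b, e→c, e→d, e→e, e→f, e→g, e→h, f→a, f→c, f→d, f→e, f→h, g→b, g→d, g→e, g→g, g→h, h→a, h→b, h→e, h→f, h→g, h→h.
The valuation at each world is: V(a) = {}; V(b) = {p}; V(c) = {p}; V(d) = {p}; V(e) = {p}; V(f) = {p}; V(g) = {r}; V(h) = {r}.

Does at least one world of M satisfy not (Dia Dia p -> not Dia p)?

Yes

Let φ = not (Dia Dia p -> not Dia p). Evaluate φ at each world:
  a (successors {a, b, c, f, h}): φ is true.
  b (successors {a, b, c, e, g, h}): φ is true.
  c (successors {a, b, d, e, f}): φ is true.
  d (successors {c, d, e, f, g}): φ is true.
  e (successors {b, c, d, e, f, g, h}): φ is true.
  f (successors {a, c, d, e, h}): φ is true.
  g (successors {b, d, e, g, h}): φ is true.
  h (successors {a, b, e, f, g, h}): φ is true.
Detail at a (witness):
  At a: Dia Dia p -> not Dia p is false, so not (Dia Dia p -> not Dia p) is true.
    At a: Dia Dia p is true, not Dia p is false, so Dia Dia p -> not Dia p is false.
      At a: Dia Dia p requires Dia p at some successor in {a, b, c, f, h}.
        Dia p holds at a, so Dia Dia p is true at a.
      At a: Dia p is true, so not Dia p is false.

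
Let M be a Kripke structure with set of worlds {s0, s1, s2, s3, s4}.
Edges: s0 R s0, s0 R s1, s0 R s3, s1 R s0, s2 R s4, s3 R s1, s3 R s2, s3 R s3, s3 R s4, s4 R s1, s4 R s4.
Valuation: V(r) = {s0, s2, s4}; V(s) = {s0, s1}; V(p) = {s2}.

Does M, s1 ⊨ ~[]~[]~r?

No

At s1: []~[]~r is true, so ~[]~[]~r is false.
  At s1: []~[]~r requires ~[]~r at every successor {s0}.
      At s0: []~r is false, so ~[]~r is true.
  So []~[]~r is true at s1.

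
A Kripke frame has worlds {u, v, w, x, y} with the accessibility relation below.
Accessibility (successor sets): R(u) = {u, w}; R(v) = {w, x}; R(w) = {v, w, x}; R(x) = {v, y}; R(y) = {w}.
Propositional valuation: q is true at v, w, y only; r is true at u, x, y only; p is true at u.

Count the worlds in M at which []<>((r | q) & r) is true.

Recall that []ψ holds at a world iff ψ holds at every accessible world, and <>ψ holds iff ψ holds at some accessible world.
Let φ = []<>((r | q) & r). Evaluate φ at each world:
  u (successors {u, w}): φ is true.
  v (successors {w, x}): φ is true.
  w (successors {v, w, x}): φ is true.
  x (successors {v, y}): φ is false.
  y (successors {w}): φ is true.
For instance, at x:
  At x: []<>((r | q) & r) requires <>((r | q) & r) at every successor {v, y}.
    <>((r | q) & r) fails at y, so []<>((r | q) & r) is false at x.
      At y: <>((r | q) & r) requires (r | q) & r at some successor in {w}.
        At w: (r | q) & r is false.
      So <>((r | q) & r) is false at y.
Satisfying worlds: {u, v, w, y}

4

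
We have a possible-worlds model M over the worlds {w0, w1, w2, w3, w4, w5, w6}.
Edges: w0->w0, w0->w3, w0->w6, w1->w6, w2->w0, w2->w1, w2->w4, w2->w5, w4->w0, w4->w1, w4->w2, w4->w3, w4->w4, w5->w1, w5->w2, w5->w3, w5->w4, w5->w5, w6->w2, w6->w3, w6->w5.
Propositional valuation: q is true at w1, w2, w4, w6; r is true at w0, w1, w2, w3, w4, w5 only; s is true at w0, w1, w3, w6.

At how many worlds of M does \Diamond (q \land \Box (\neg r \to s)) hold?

6

Let φ = \Diamond (q \land \Box (\neg r \to s)). Evaluate φ at each world:
  w0 (successors {w0, w3, w6}): φ is true.
  w1 (successors {w6}): φ is true.
  w2 (successors {w0, w1, w4, w5}): φ is true.
  w3 (successors ∅): φ is false.
  w4 (successors {w0, w1, w2, w3, w4}): φ is true.
  w5 (successors {w1, w2, w3, w4, w5}): φ is true.
  w6 (successors {w2, w3, w5}): φ is true.
For instance, at w2:
  At w2: \Diamond (q \land \Box (\neg r \to s)) requires q \land \Box (\neg r \to s) at some successor in {w0, w1, w4, w5}.
    q \land \Box (\neg r \to s) holds at w1, so \Diamond (q \land \Box (\neg r \to s)) is true at w2.
      At w1: q is true, \Box (\neg r \to s) is true, so q \land \Box (\neg r \to s) is true.
Satisfying worlds: {w0, w1, w2, w4, w5, w6}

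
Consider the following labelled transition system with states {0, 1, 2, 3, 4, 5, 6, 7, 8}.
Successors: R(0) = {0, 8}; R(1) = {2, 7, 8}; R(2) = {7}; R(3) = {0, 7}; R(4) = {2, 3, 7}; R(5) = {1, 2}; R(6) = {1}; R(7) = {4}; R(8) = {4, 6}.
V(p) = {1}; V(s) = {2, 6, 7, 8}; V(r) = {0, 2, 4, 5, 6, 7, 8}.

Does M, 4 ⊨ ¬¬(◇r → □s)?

At 4: ¬(◇r → □s) is true, so ¬¬(◇r → □s) is false.
  At 4: ◇r → □s is false, so ¬(◇r → □s) is true.
    At 4: ◇r is true, □s is false, so ◇r → □s is false.
      At 4: ◇r requires r at some successor in {2, 3, 7}.
        r holds at 2, so ◇r is true at 4.
      At 4: □s requires s at every successor {2, 3, 7}.
        s fails at 3, so □s is false at 4.

No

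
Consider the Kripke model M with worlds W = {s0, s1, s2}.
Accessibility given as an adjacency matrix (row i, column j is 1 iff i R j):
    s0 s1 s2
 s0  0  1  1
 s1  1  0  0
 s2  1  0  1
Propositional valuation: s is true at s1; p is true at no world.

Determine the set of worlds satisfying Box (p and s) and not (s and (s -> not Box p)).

none

Recall that Box ψ holds at a world iff ψ holds at every accessible world, and Dia ψ holds iff ψ holds at some accessible world.
Let φ = Box (p and s) and not (s and (s -> not Box p)). Evaluate φ at each world:
  s0 (successors {s1, s2}): φ is false.
  s1 (successors {s0}): φ is false.
  s2 (successors {s0, s2}): φ is false.
For instance, at s1:
  At s1: Box (p and s) is false, not (s and (s -> not Box p)) is false, so Box (p and s) and not (s and (s -> not Box p)) is false.
    At s1: Box (p and s) requires p and s at every successor {s0}.
      p and s fails at s0, so Box (p and s) is false at s1.
    At s1: s and (s -> not Box p) is true, so not (s and (s -> not Box p)) is false.
      At s1: s is true, s -> not Box p is true, so s and (s -> not Box p) is true.
Satisfying worlds: none.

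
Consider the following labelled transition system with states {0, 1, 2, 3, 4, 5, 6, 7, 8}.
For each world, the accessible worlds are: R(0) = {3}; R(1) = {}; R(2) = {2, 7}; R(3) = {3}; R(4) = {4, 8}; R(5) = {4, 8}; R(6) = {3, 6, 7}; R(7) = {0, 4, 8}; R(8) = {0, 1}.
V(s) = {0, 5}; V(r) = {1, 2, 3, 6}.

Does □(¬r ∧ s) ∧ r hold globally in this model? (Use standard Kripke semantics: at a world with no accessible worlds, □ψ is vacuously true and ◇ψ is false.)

No

Recall that □ψ holds at a world iff ψ holds at every accessible world, and ◇ψ holds iff ψ holds at some accessible world.
Let φ = □(¬r ∧ s) ∧ r. Evaluate φ at each world:
  0 (successors {3}): φ is false.
  1 (successors ∅): φ is true.
  2 (successors {2, 7}): φ is false.
  3 (successors {3}): φ is false.
  4 (successors {4, 8}): φ is false.
  5 (successors {4, 8}): φ is false.
  6 (successors {3, 6, 7}): φ is false.
  7 (successors {0, 4, 8}): φ is false.
  8 (successors {0, 1}): φ is false.
Detail at 0 (counterexample):
  At 0: □(¬r ∧ s) is false, r is false, so □(¬r ∧ s) ∧ r is false.
    At 0: □(¬r ∧ s) requires ¬r ∧ s at every successor {3}.
      ¬r ∧ s fails at 3, so □(¬r ∧ s) is false at 0.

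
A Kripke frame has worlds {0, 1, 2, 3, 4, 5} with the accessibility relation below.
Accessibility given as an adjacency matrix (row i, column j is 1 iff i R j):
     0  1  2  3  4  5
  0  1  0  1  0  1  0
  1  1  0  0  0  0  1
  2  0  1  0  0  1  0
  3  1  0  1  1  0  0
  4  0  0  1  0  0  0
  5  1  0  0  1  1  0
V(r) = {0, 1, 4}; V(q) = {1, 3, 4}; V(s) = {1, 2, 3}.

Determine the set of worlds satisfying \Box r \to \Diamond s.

0, 1, 2, 3, 4, 5

Recall that \Box ψ holds at a world iff ψ holds at every accessible world, and \Diamond ψ holds iff ψ holds at some accessible world.
Let φ = \Box r \to \Diamond s. Evaluate φ at each world:
  0 (successors {0, 2, 4}): φ is true.
  1 (successors {0, 5}): φ is true.
  2 (successors {1, 4}): φ is true.
  3 (successors {0, 2, 3}): φ is true.
  4 (successors {2}): φ is true.
  5 (successors {0, 3, 4}): φ is true.
For instance, at 0:
  At 0: \Box r is false, \Diamond s is true, so \Box r \to \Diamond s is true.
    At 0: \Box r requires r at every successor {0, 2, 4}.
      r fails at 2, so \Box r is false at 0.
    At 0: \Diamond s requires s at some successor in {0, 2, 4}.
      s holds at 2, so \Diamond s is true at 0.
Satisfying worlds: {0, 1, 2, 3, 4, 5}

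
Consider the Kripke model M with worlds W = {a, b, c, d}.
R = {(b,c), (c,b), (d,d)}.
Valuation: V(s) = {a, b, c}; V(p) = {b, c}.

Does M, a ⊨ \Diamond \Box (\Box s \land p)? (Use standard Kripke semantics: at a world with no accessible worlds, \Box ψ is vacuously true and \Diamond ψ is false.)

No

Recall that \Box ψ holds at a world iff ψ holds at every accessible world, and \Diamond ψ holds iff ψ holds at some accessible world.
At a: no accessible worlds, so \Diamond \Box (\Box s \land p) is false.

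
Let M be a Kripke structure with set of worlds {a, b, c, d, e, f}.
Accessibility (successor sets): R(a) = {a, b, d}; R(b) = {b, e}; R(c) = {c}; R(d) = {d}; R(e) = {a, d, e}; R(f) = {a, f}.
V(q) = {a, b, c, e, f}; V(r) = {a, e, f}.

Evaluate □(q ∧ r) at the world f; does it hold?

Yes

Recall that □ψ holds at a world iff ψ holds at every accessible world, and ◇ψ holds iff ψ holds at some accessible world.
At f: □(q ∧ r) requires q ∧ r at every successor {a, f}.
  At a: q ∧ r is true.
  At f: q ∧ r is true.
So □(q ∧ r) is true at f.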